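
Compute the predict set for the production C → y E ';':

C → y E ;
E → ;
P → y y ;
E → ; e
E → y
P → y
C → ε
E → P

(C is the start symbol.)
PREDICT(C → y E ';') = (FIRST(RHS) \ {ε}) ∪ (FOLLOW(C) if ε ∈ FIRST(RHS), i.e. RHS ⇒* ε)
FIRST(y E ';') = { 'y' }
ε ∉ FIRST(y E ';'), so FOLLOW(C) is not added.
PREDICT(C → y E ';') = { 'y' }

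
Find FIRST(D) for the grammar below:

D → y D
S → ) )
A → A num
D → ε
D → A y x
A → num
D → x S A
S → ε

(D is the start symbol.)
{ 'num', 'x', 'y', ε }

FIRST sets of the other non-terminals involved (by the same procedure, iterated to a fixed point):
  FIRST(A) = { 'num' }

From D → y D:
  - y is a terminal: add 'y' and stop
From D → ε:
  - ε-production, so ε ∈ FIRST(D)
From D → A y x:
  - A is a non-terminal: add FIRST(A) \ {ε} = { 'num' }
    A is not nullable, so stop
From D → x S A:
  - x is a terminal: add 'x' and stop

Collecting: FIRST(D) = { 'num', 'x', 'y', ε }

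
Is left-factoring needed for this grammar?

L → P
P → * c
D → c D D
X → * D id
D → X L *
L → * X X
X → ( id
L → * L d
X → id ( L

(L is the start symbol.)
Yes, L has productions with common prefix '*'

Left-factoring is needed when two productions for the same non-terminal
share a common prefix on the right-hand side.

Productions for L:
  L → P
  L → * X X
  L → * L d
Productions for D:
  D → c D D
  D → X L *
Productions for X:
  X → * D id
  X → ( id
  X → id ( L

Found common prefix '*' in productions for L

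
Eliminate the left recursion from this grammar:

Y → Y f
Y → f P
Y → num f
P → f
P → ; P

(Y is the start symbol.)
Y → f P Y'
Y → num f Y'
Y' → f Y'
Y' → ε
P → f
P → ; P

Y is directly left-recursive. The standard transformation for
  A → A α₁ | ... | A α_m | β₁ | ... | β_n
is
  A  → β₁ A' | ... | β_n A'
  A' → α₁ A' | ... | α_m A' | ε

Y → f P becomes Y → f P Y'
Y → num f becomes Y → num f Y'
Y → Y f becomes Y' → f Y'
Add Y' → ε

Productions for other non-terminals are unchanged:
  P → f
  P → ; P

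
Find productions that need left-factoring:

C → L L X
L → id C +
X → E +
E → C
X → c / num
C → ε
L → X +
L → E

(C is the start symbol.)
No, left-factoring is not needed

Left-factoring is needed when two productions for the same non-terminal
share a common prefix on the right-hand side.

Productions for C:
  C → L L X
  C → ε
Productions for L:
  L → id C +
  L → X +
  L → E
Productions for X:
  X → E +
  X → c / num

No common prefixes found.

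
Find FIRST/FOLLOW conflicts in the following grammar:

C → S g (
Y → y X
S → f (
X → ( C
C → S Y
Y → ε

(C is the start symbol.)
No FIRST/FOLLOW conflicts.

A FIRST/FOLLOW conflict occurs when a non-terminal N has a nullable alternative N → β (β ⇒* ε) and another alternative N → α with FIRST(α) ∩ FOLLOW(N) ≠ ∅: on such a lookahead the parser cannot decide between expanding α and letting N vanish via β.

Nullable non-terminals: Y.

Y: nullable alternative(s) Y → ε; FOLLOW(Y) = { $ }
  Y → y X: FIRST \ {ε} = { 'y' } — disjoint from FOLLOW(Y)
  Y → ε: FIRST \ {ε} = { } — this is the only nullable alternative, skip

C, S, X have no nullable alternative, so no FIRST/FOLLOW check is needed there.

No FIRST/FOLLOW conflicts found.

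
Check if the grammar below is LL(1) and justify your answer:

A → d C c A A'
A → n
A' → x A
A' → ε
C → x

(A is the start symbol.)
Relevant sets:
  FOLLOW(A') = { $, 'x' }

For A:
  PREDICT(A → d C c A A') = { 'd' }
  PREDICT(A → n) = { 'n' }
For A':
  PREDICT(A' → x A) = { 'x' }
  PREDICT(A' → ε) = { $, 'x' }
C has a single production, so nothing to check there.

Conflict found: Predict set conflict for A': { 'x' }
The grammar is NOT LL(1).

Answer: No. Predict set conflict for A': { 'x' }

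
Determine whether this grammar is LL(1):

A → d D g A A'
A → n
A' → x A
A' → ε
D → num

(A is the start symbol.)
A grammar is LL(1) if for each non-terminal N with multiple productions, the predict sets of those productions are pairwise disjoint, where PREDICT(N → α) = (FIRST(α) \ {ε}) ∪ (FOLLOW(N) if α ⇒* ε).

Relevant sets:
  FOLLOW(A') = { $, 'x' }

For A:
  PREDICT(A → d D g A A') = { 'd' }
  PREDICT(A → n) = { 'n' }
For A':
  PREDICT(A' → x A) = { 'x' }
  PREDICT(A' → ε) = { $, 'x' }
D has a single production, so nothing to check there.

Conflict found: Predict set conflict for A': { 'x' }
The grammar is NOT LL(1).

Answer: No. Predict set conflict for A': { 'x' }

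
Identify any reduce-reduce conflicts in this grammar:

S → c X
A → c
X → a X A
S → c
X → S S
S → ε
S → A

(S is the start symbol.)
Augment with S' → S and build the canonical LR(0) collection (I0 = CLOSURE({[S' → . S]}), then GOTO on every symbol after a dot until no new states appear). It has 11 states:
  I0: { [A → . c], [S → . A], [S → . c X], [S → . c], [S → .], [S' → . S] }  — shift, reduce
  I1: { [S → A .] }  — reduce
  I2: { [S' → S .] }  — accept
  I3: { [A → . c], [A → c .], [S → . A], [S → . c X], [S → . c], [S → .], [S → c . X], [S → c .], [X → . S S], [X → . a X A] }  — shift, 3 reduces
  I4: { [A → . c], [S → . A], [S → . c X], [S → . c], [S → .], [X → S . S] }  — shift, reduce
  I5: { [S → c X .] }  — reduce
  I6: { [A → . c], [S → . A], [S → . c X], [S → . c], [S → .], [X → . S S], [X → . a X A], [X → a . X A] }  — shift, reduce
  I7: { [A → . c], [X → a X . A] }  — shift
  I8: { [X → a X A .] }  — reduce
  I9: { [A → c .] }  — reduce
  I10: { [X → S S .] }  — reduce

I3 contains complete items [A → c .], [S → .], [S → c .] — reduce-reduce conflict.

Answer: Yes — I3: [A → c .] vs [S → .]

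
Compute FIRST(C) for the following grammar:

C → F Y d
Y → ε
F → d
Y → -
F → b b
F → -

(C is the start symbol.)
{ '-', 'b', 'd' }

To compute FIRST(C), examine every production with C on the left-hand side, reading each right-hand side left to right until a non-nullable symbol is reached.

FIRST sets of the other non-terminals involved (by the same procedure, iterated to a fixed point):
  FIRST(F) = { '-', 'b', 'd' }

From C → F Y d:
  - F is a non-terminal: add FIRST(F) \ {ε} = { '-', 'b', 'd' }
    F is not nullable, so stop

Collecting: FIRST(C) = { '-', 'b', 'd' }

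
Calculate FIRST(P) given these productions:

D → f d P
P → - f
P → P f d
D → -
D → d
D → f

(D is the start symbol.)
{ '-' }

From P → - f:
  - '-' is a terminal: add '-' and stop
From P → P f d:
  - P is the symbol being defined: contributes nothing new
    P is not nullable, so stop

Collecting: FIRST(P) = { '-' }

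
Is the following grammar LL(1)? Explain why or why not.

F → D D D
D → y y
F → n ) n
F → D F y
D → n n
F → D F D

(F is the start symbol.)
No. Predict set conflict for F: { 'n' }

Relevant sets:
  FIRST(D) = { 'n', 'y' }

For F:
  PREDICT(F → D D D) = { 'n', 'y' }
  PREDICT(F → n ')' n) = { 'n' }
  PREDICT(F → D F y) = { 'n', 'y' }
  PREDICT(F → D F D) = { 'n', 'y' }
For D:
  PREDICT(D → y y) = { 'y' }
  PREDICT(D → n n) = { 'n' }

Conflict found: Predict set conflict for F: { 'n' }
The grammar is NOT LL(1).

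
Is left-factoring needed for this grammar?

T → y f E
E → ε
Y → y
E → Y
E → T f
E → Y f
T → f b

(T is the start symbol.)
Left-factoring is needed when two productions for the same non-terminal
share a common prefix on the right-hand side.

Productions for T:
  T → y f E
  T → f b
Productions for E:
  E → ε
  E → Y
  E → T f
  E → Y f

Found common prefix 'Y' in productions for E

Answer: Yes, E has productions with common prefix 'Y'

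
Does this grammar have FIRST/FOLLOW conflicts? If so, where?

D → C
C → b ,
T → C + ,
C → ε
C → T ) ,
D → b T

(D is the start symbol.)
Nullable non-terminals: C, D.
FIRST sets used below: FIRST(T) = { '+', 'b' }, FIRST(C) = { '+', 'b', ε }

C: nullable alternative(s) C → ε; FOLLOW(C) = { $, '+' }
  C → b ,: FIRST \ {ε} = { 'b' } — disjoint from FOLLOW(C)
  C → ε: FIRST \ {ε} = { } — this is the only nullable alternative, skip
  C → T ) ,: FIRST \ {ε} = { '+', 'b' } — overlaps FOLLOW(C) on { '+' }: CONFLICT

D: nullable alternative(s) D → C; FOLLOW(D) = { $ }
  D → C: FIRST \ {ε} = { '+', 'b' } — this is the only nullable alternative, skip
  D → b T: FIRST \ {ε} = { 'b' } — disjoint from FOLLOW(D)

T has no nullable alternative, so no FIRST/FOLLOW check is needed there.

So the grammar has 1 FIRST/FOLLOW conflict (marked CONFLICT above).

Answer: Yes. C → T ')' ',' with FOLLOW(C) on { '+' }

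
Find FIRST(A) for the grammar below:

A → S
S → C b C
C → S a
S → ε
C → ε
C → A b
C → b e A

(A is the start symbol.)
{ 'a', 'b', ε }

To compute FIRST(A), examine every production with A on the left-hand side, reading each right-hand side left to right until a non-nullable symbol is reached.

FIRST sets of the other non-terminals involved (by the same procedure, iterated to a fixed point):
  FIRST(S) = { 'a', 'b', ε }

From A → S:
  - S is a non-terminal: add FIRST(S) \ {ε} = { 'a', 'b' }
    S is nullable and nothing follows, so the whole right-hand side can vanish: ε ∈ FIRST(A)

Collecting: FIRST(A) = { 'a', 'b', ε }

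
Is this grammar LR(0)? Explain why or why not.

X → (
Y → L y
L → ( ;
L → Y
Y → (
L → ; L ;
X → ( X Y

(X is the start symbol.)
A grammar is LR(0) if no state in the canonical LR(0) collection has:
  - both a shift item (dot before a terminal) and a complete item (shift-reduce conflict), or
  - two or more complete items (reduce-reduce conflict; the accept item [X' → X .] counts as a complete item here).

Augment with X' → X and build the canonical LR(0) collection (I0 = CLOSURE({[X' → . X]}), then GOTO on every symbol after a dot until no new states appear). It has 13 states:
  I0: { [X → . ( X Y], [X → . (], [X' → . X] }  — shift
  I1: { [X → ( . X Y], [X → ( .], [X → . ( X Y], [X → . (] }  — shift, reduce
  I2: { [X' → X .] }  — accept
  I3: { [L → . ( ;], [L → . ; L ;], [L → . Y], [X → ( X . Y], [Y → . (], [Y → . L y] }  — shift
  I4: { [L → ( . ;], [Y → ( .] }  — shift, reduce
  I5: { [L → . ( ;], [L → . ; L ;], [L → . Y], [L → ; . L ;], [Y → . (], [Y → . L y] }  — shift
  I6: { [Y → L . y] }  — shift
  I7: { [L → Y .], [X → ( X Y .] }  — 2 reduces
  I8: { [Y → L y .] }  — reduce
  I9: { [L → ; L . ;], [Y → L . y] }  — shift
  I10: { [L → Y .] }  — reduce
  I11: { [L → ; L ; .] }  — reduce
  I12: { [L → ( ; .] }  — reduce

Conflict in state I1:
  Shift-reduce conflict between [X → ( .] and [X → . (]
So the grammar is NOT LR(0).

Answer: No. Shift-reduce conflict between [X → ( .] and [X → . (]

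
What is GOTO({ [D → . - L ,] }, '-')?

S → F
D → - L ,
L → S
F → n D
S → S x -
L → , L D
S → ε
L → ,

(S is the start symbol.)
{ [D → - . L ,], [F → . n D], [L → . , L D], [L → . ,], [L → . S], [S → . F], [S → . S x -], [S → .] }

GOTO(I, '-') = CLOSURE({ [A → αX.β] : [A → α.Xβ] ∈ I, X = '-' })

Items with dot before '-', with the dot advanced:
  [D → . - L ,] → [D → - . L ,]
Closure of the advanced items:
  [D → - . L ,] has the dot before L: add [L → . S], [L → . , L D], [L → . ,]
  [L → . S] has the dot before S: add [S → . F], [S → . S x -], [S → .]
  [S → . F] has the dot before F: add [F → . n D]

GOTO = { [D → - . L ,], [F → . n D], [L → . , L D], [L → . ,], [L → . S], [S → . F], [S → . S x -], [S → .] }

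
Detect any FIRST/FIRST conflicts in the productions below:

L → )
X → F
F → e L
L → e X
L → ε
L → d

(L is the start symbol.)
No FIRST/FIRST conflicts.

Productions for L:
  L → ): FIRST = { ')' }
  L → e X: FIRST = { 'e' }
  L → ε: FIRST = { ε }
  L → d: FIRST = { 'd' }
X, F have only one production, so no FIRST/FIRST conflict is possible there.

All alternatives of each non-terminal have pairwise disjoint FIRST sets.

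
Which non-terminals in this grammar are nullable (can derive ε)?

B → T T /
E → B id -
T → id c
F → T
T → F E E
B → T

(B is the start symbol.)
None

A non-terminal is nullable if it can derive ε (the empty string): either it has an ε-production, or it has a production whose right-hand side consists entirely of nullable non-terminals.

There are no ε-productions, so no non-terminal can derive ε.
No non-terminals are nullable.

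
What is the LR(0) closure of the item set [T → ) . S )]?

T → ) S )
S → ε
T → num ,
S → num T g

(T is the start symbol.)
{ [S → . num T g], [S → .], [T → ) . S )] }

To compute CLOSURE, for each item [A → α.Bβ] where B is a non-terminal, add [B → .γ] for all productions B → γ; repeat for the newly added items until nothing changes.

Start with: [T → ) . S )]
  [T → ) . S )] has the dot before S: add [S → .], [S → . num T g]
No further items can be added.

CLOSURE = { [S → . num T g], [S → .], [T → ) . S )] }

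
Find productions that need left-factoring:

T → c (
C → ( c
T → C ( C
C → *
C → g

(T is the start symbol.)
Left-factoring is needed when two productions for the same non-terminal
share a common prefix on the right-hand side.

Productions for T:
  T → c (
  T → C ( C
Productions for C:
  C → ( c
  C → *
  C → g

No common prefixes found.

Answer: No, left-factoring is not needed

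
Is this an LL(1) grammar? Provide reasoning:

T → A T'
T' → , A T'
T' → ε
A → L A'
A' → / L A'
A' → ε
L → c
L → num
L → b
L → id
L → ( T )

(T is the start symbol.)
A grammar is LL(1) if for each non-terminal N with multiple productions, the predict sets of those productions are pairwise disjoint, where PREDICT(N → α) = (FIRST(α) \ {ε}) ∪ (FOLLOW(N) if α ⇒* ε).

Relevant sets:
  FOLLOW(T') = { $, ')' }
  FOLLOW(A') = { $, ')', ',' }

For T':
  PREDICT(T' → ',' A T') = { ',' }
  PREDICT(T' → ε) = { $, ')' }
For A':
  PREDICT(A' → '/' L A') = { '/' }
  PREDICT(A' → ε) = { $, ')', ',' }
For L:
  PREDICT(L → c) = { 'c' }
  PREDICT(L → num) = { 'num' }
  PREDICT(L → b) = { 'b' }
  PREDICT(L → id) = { 'id' }
  PREDICT(L → '(' T ')') = { '(' }
T, A have a single production, so nothing to check there.

All predict sets are disjoint. The grammar IS LL(1).

Answer: Yes, the grammar is LL(1).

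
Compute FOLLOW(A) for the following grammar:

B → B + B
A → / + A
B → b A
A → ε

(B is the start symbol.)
In A → / + A: A is at the end; this adds FOLLOW(A) to itself — nothing new
In B → b A: A is at the end, add FOLLOW(B)

The FOLLOW sets referred to above (computed the same way, to a fixed point):
  FOLLOW(B) = { $, '+' }

Taking the union: FOLLOW(A) = { $, '+' }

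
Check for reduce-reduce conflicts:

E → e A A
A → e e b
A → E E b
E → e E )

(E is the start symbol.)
No reduce-reduce conflicts

Augment with E' → E and build the canonical LR(0) collection (I0 = CLOSURE({[E' → . E]}), then GOTO on every symbol after a dot until no new states appear). It has 13 states:
  I0: { [E → . e A A], [E → . e E )], [E' → . E] }  — shift
  I1: { [E' → E .] }  — accept
  I2: { [A → . E E b], [A → . e e b], [E → . e A A], [E → . e E )], [E → e . A A], [E → e . E )] }  — shift
  I3: { [A → . E E b], [A → . e e b], [E → . e A A], [E → . e E )], [E → e A . A] }  — shift
  I4: { [A → E . E b], [E → . e A A], [E → . e E )], [E → e E . )] }  — shift
  I5: { [A → . E E b], [A → . e e b], [A → e . e b], [E → . e A A], [E → . e E )], [E → e . A A], [E → e . E )] }  — shift
  I6: { [A → . E E b], [A → . e e b], [A → e . e b], [A → e e . b], [E → . e A A], [E → . e E )], [E → e . A A], [E → e . E )] }  — shift
  I7: { [A → e e b .] }  — reduce
  I8: { [E → e E ) .] }  — reduce
  I9: { [A → E E . b] }  — shift
  I10: { [A → E E b .] }  — reduce
  I11: { [E → e A A .] }  — reduce
  I12: { [A → E . E b], [E → . e A A], [E → . e E )] }  — shift

No state contains more than one complete item.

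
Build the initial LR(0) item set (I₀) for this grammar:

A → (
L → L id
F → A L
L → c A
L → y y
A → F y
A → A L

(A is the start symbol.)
{ [A → . (], [A → . A L], [A → . F y], [A' → . A], [F → . A L] }

First, augment the grammar with A' → A
I₀ = CLOSURE({ [A' → . A] }):
  [A' → . A] has the dot before A: add [A → . (], [A → . F y], [A → . A L]
  [A → . F y] has the dot before F: add [F → . A L]
No further items can be added.

I₀ = { [A → . (], [A → . A L], [A → . F y], [A' → . A], [F → . A L] }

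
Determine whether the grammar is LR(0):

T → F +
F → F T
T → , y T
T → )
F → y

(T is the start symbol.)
A grammar is LR(0) if no state in the canonical LR(0) collection has:
  - both a shift item (dot before a terminal) and a complete item (shift-reduce conflict), or
  - two or more complete items (reduce-reduce conflict; the accept item [T' → T .] counts as a complete item here).

Augment with T' → T and build the canonical LR(0) collection (I0 = CLOSURE({[T' → . T]}), then GOTO on every symbol after a dot until no new states appear). It has 10 states:
  I0: { [F → . F T], [F → . y], [T → . )], [T → . , y T], [T → . F +], [T' → . T] }  — shift
  I1: { [T → ) .] }  — reduce
  I2: { [T → , . y T] }  — shift
  I3: { [F → . F T], [F → . y], [F → F . T], [T → . )], [T → . , y T], [T → . F +], [T → F . +] }  — shift
  I4: { [T' → T .] }  — accept
  I5: { [F → y .] }  — reduce
  I6: { [T → F + .] }  — reduce
  I7: { [F → F T .] }  — reduce
  I8: { [F → . F T], [F → . y], [T → , y . T], [T → . )], [T → . , y T], [T → . F +] }  — shift
  I9: { [T → , y T .] }  — reduce

Every state is either a pure shift/goto state or contains exactly one complete item and nothing to shift — no conflicts. The grammar is LR(0).

Answer: Yes, the grammar is LR(0)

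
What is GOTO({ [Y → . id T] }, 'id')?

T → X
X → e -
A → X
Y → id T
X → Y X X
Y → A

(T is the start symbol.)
GOTO(I, 'id') = CLOSURE({ [A → αX.β] : [A → α.Xβ] ∈ I, X = 'id' })

Items with dot before 'id', with the dot advanced:
  [Y → . id T] → [Y → id . T]
Closure of the advanced items:
  [Y → id . T] has the dot before T: add [T → . X]
  [T → . X] has the dot before X: add [X → . e -], [X → . Y X X]
  [X → . Y X X] has the dot before Y: add [Y → . id T], [Y → . A]
  [Y → . A] has the dot before A: add [A → . X]

GOTO = { [A → . X], [T → . X], [X → . Y X X], [X → . e -], [Y → . A], [Y → . id T], [Y → id . T] }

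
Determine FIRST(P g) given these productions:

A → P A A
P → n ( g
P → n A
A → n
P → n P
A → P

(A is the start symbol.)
{ 'n' }

FIRST sets of the non-terminals involved (from the grammar, by fixed-point iteration):
  FIRST(P) = { 'n' }

To compute FIRST(P g), process the symbols left to right:
Symbol P is a non-terminal. Add FIRST(P) \ {ε} = { 'n' }
P is not nullable (ε ∉ FIRST(P)), so stop here.
FIRST(P g) = { 'n' }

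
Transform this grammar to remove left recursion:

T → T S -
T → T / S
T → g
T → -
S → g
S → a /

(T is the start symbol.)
T → g T'
T → - T'
T' → S - T'
T' → / S T'
T' → ε
S → g
S → a /

T is directly left-recursive. The standard transformation for
  A → A α₁ | ... | A α_m | β₁ | ... | β_n
is
  A  → β₁ A' | ... | β_n A'
  A' → α₁ A' | ... | α_m A' | ε

T → g becomes T → g T'
T → - becomes T → - T'
T → T S - becomes T' → S - T'
T → T / S becomes T' → / S T'
Add T' → ε

Productions for other non-terminals are unchanged:
  S → g
  S → a /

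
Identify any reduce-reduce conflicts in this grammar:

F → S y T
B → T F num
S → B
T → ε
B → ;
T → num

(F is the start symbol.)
No reduce-reduce conflicts

Augment with F' → F and build the canonical LR(0) collection (I0 = CLOSURE({[F' → . F]}), then GOTO on every symbol after a dot until no new states appear). It has 11 states:
  I0: { [B → . ;], [B → . T F num], [F → . S y T], [F' → . F], [S → . B], [T → . num], [T → .] }  — shift, reduce
  I1: { [B → ; .] }  — reduce
  I2: { [S → B .] }  — reduce
  I3: { [F' → F .] }  — accept
  I4: { [F → S . y T] }  — shift
  I5: { [B → . ;], [B → . T F num], [B → T . F num], [F → . S y T], [S → . B], [T → . num], [T → .] }  — shift, reduce
  I6: { [T → num .] }  — reduce
  I7: { [B → T F . num] }  — shift
  I8: { [B → T F num .] }  — reduce
  I9: { [F → S y . T], [T → . num], [T → .] }  — shift, reduce
  I10: { [F → S y T .] }  — reduce

No state contains more than one complete item.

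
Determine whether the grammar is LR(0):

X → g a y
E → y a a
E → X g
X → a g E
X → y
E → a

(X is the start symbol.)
Augment with X' → X and build the canonical LR(0) collection (I0 = CLOSURE({[X' → . X]}), then GOTO on every symbol after a dot until no new states appear). It has 15 states:
  I0: { [X → . a g E], [X → . g a y], [X → . y], [X' → . X] }  — shift
  I1: { [X' → X .] }  — accept
  I2: { [X → a . g E] }  — shift
  I3: { [X → g . a y] }  — shift
  I4: { [X → y .] }  — reduce
  I5: { [X → g a . y] }  — shift
  I6: { [X → g a y .] }  — reduce
  I7: { [E → . X g], [E → . a], [E → . y a a], [X → . a g E], [X → . g a y], [X → . y], [X → a g . E] }  — shift
  I8: { [X → a g E .] }  — reduce
  I9: { [E → X . g] }  — shift
  I10: { [E → a .], [X → a . g E] }  — shift, reduce
  I11: { [E → y . a a], [X → y .] }  — shift, reduce
  I12: { [E → y a . a] }  — shift
  I13: { [E → y a a .] }  — reduce
  I14: { [E → X g .] }  — reduce

Conflict in state I10:
  Shift-reduce conflict between [E → a .] and [X → a . g E]
So the grammar is NOT LR(0).

Answer: No. Shift-reduce conflict between [E → a .] and [X → a . g E]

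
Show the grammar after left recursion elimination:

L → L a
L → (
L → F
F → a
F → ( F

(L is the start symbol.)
L is directly left-recursive. The standard transformation for
  A → A α₁ | ... | A α_m | β₁ | ... | β_n
is
  A  → β₁ A' | ... | β_n A'
  A' → α₁ A' | ... | α_m A' | ε

L → ( becomes L → ( L'
L → F becomes L → F L'
L → L a becomes L' → a L'
Add L' → ε

Productions for other non-terminals are unchanged:
  F → a
  F → ( F

Resulting grammar:
L → ( L'
L → F L'
L' → a L'
L' → ε
F → a
F → ( F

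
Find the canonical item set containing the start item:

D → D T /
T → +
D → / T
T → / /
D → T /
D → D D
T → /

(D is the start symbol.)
{ [D → . / T], [D → . D D], [D → . D T /], [D → . T /], [D' → . D], [T → . +], [T → . / /], [T → . /] }

First, augment the grammar with D' → D
I₀ = CLOSURE({ [D' → . D] }):
  [D' → . D] has the dot before D: add [D → . D T /], [D → . / T], [D → . T /], [D → . D D]
  [D → . T /] has the dot before T: add [T → . +], [T → . / /], [T → . /]
No further items can be added.

I₀ = { [D → . / T], [D → . D D], [D → . D T /], [D → . T /], [D' → . D], [T → . +], [T → . / /], [T → . /] }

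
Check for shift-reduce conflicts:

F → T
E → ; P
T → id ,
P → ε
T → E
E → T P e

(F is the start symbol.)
A shift-reduce conflict occurs when an LR(0) state has both:
  - a complete (reduce) item [A → α .] (dot at the end), and
  - a shift item [B → β . c γ] (dot before a terminal).

Augment with F' → F and build the canonical LR(0) collection (I0 = CLOSURE({[F' → . F]}), then GOTO on every symbol after a dot until no new states appear). It has 10 states:
  I0: { [E → . ; P], [E → . T P e], [F → . T], [F' → . F], [T → . E], [T → . id ,] }  — shift
  I1: { [E → ; . P], [P → .] }  — reduce
  I2: { [T → E .] }  — reduce
  I3: { [F' → F .] }  — accept
  I4: { [E → T . P e], [F → T .], [P → .] }  — 2 reduces
  I5: { [T → id . ,] }  — shift
  I6: { [T → id , .] }  — reduce
  I7: { [E → T P . e] }  — shift
  I8: { [E → T P e .] }  — reduce
  I9: { [E → ; P .] }  — reduce

No state contains both a complete item and a shift item.

Answer: No shift-reduce conflicts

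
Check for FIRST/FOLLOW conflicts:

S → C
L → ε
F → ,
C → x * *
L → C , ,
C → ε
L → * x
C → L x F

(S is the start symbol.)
Nullable non-terminals: C, L, S.
FIRST sets used below: FIRST(L) = { '*', ',', 'x', ε }, FIRST(C) = { '*', ',', 'x', ε }

C: nullable alternative(s) C → ε; FOLLOW(C) = { $, ',' }
  C → x * *: FIRST \ {ε} = { 'x' } — disjoint from FOLLOW(C)
  C → ε: FIRST \ {ε} = { } — this is the only nullable alternative, skip
  C → L x F: FIRST \ {ε} = { '*', ',', 'x' } — overlaps FOLLOW(C) on { ',' }: CONFLICT

L: nullable alternative(s) L → ε; FOLLOW(L) = { 'x' }
  L → ε: FIRST \ {ε} = { } — this is the only nullable alternative, skip
  L → C , ,: FIRST \ {ε} = { '*', ',', 'x' } — overlaps FOLLOW(L) on { 'x' }: CONFLICT
  L → * x: FIRST \ {ε} = { '*' } — disjoint from FOLLOW(L)
S has a nullable alternative but only one production, so nothing to check.

F has no nullable alternative, so no FIRST/FOLLOW check is needed there.

So the grammar has 2 FIRST/FOLLOW conflicts (marked CONFLICT above).

Answer: Yes. L → C ',' ',' with FOLLOW(L) on { 'x' }; C → L x F with FOLLOW(C) on { ',' }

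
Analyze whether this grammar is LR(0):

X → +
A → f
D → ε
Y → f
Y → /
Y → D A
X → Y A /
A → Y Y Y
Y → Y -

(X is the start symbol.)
A grammar is LR(0) if no state in the canonical LR(0) collection has:
  - both a shift item (dot before a terminal) and a complete item (shift-reduce conflict), or
  - two or more complete items (reduce-reduce conflict; the accept item [X' → X .] counts as a complete item here).

Augment with X' → X and build the canonical LR(0) collection (I0 = CLOSURE({[X' → . X]}), then GOTO on every symbol after a dot until no new states appear). It has 15 states:
  I0: { [D → .], [X → . +], [X → . Y A /], [X' → . X], [Y → . /], [Y → . D A], [Y → . Y -], [Y → . f] }  — shift, reduce
  I1: { [X → + .] }  — reduce
  I2: { [Y → / .] }  — reduce
  I3: { [A → . Y Y Y], [A → . f], [D → .], [Y → . /], [Y → . D A], [Y → . Y -], [Y → . f], [Y → D . A] }  — shift, reduce
  I4: { [X' → X .] }  — accept
  I5: { [A → . Y Y Y], [A → . f], [D → .], [X → Y . A /], [Y → . /], [Y → . D A], [Y → . Y -], [Y → . f], [Y → Y . -] }  — shift, reduce
  I6: { [Y → f .] }  — reduce
  I7: { [Y → Y - .] }  — reduce
  I8: { [X → Y A . /] }  — shift
  I9: { [A → Y . Y Y], [D → .], [Y → . /], [Y → . D A], [Y → . Y -], [Y → . f], [Y → Y . -] }  — shift, reduce
  I10: { [A → f .], [Y → f .] }  — 2 reduces
  I11: { [A → Y Y . Y], [D → .], [Y → . /], [Y → . D A], [Y → . Y -], [Y → . f], [Y → Y . -] }  — shift, reduce
  I12: { [A → Y Y Y .], [Y → Y . -] }  — shift, reduce
  I13: { [X → Y A / .] }  — reduce
  I14: { [Y → D A .] }  — reduce

Conflict in state I0:
  Shift-reduce conflict between [D → .] and [X → . +]
So the grammar is NOT LR(0).

Answer: No. Shift-reduce conflict between [D → .] and [X → . +]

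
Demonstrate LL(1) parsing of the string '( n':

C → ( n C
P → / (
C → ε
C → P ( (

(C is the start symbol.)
LL(1) parsing maintains a stack (initially the start symbol over $) and the input. At each step: if the stack top is a terminal, match it against the current input token; if it is a non-terminal N, replace it with the RHS of M[N, lookahead] (the unique production whose predict set contains the lookahead).

Stack is shown with the top on the left.

Stack    Input  Action
----------------------
C $      ( n $  output C → ( n C
( n C $  ( n $  match '('
n C $    n $    match 'n'
C $      $      output C → ε
$        $      accept

The string is accepted.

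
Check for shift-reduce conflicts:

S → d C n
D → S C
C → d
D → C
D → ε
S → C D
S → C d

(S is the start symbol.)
A shift-reduce conflict occurs when an LR(0) state has both:
  - a complete (reduce) item [A → α .] (dot at the end), and
  - a shift item [B → β . c γ] (dot before a terminal).

Augment with S' → S and build the canonical LR(0) collection (I0 = CLOSURE({[S' → . S]}), then GOTO on every symbol after a dot until no new states appear). It has 12 states:
  I0: { [C → . d], [S → . C D], [S → . C d], [S → . d C n], [S' → . S] }  — shift
  I1: { [C → . d], [D → . C], [D → . S C], [D → .], [S → . C D], [S → . C d], [S → . d C n], [S → C . D], [S → C . d] }  — shift, reduce
  I2: { [S' → S .] }  — accept
  I3: { [C → . d], [C → d .], [S → d . C n] }  — shift, reduce
  I4: { [S → d C . n] }  — shift
  I5: { [C → d .] }  — reduce
  I6: { [S → d C n .] }  — reduce
  I7: { [C → . d], [D → . C], [D → . S C], [D → .], [D → C .], [S → . C D], [S → . C d], [S → . d C n], [S → C . D], [S → C . d] }  — shift, 2 reduces
  I8: { [S → C D .] }  — reduce
  I9: { [C → . d], [D → S . C] }  — shift
  I10: { [C → . d], [C → d .], [S → C d .], [S → d . C n] }  — shift, 2 reduces
  I11: { [D → S C .] }  — reduce

I1 contains reduce item [D → .] and shift items [C → . d], [S → C . d], [S → . d C n] — shift-reduce conflict.
I3 contains reduce item [C → d .] and shift item [C → . d] — shift-reduce conflict.
I7 contains reduce items [D → .], [D → C .] and shift items [C → . d], [S → C . d], [S → . d C n] — shift-reduce conflict.
I10 contains reduce items [C → d .], [S → C d .] and shift item [C → . d] — shift-reduce conflict.

Answer: Yes — I1: [D → .] vs [C → . d]; I3: [C → d .] vs [C → . d]; I7: [D → .] vs [C → . d]; I10: [C → d .] vs [C → . d]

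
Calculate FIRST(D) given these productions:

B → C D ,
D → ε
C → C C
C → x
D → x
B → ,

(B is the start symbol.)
To compute FIRST(D), examine every production with D on the left-hand side, reading each right-hand side left to right until a non-nullable symbol is reached.

From D → ε:
  - ε-production, so ε ∈ FIRST(D)
From D → x:
  - x is a terminal: add 'x' and stop

Collecting: FIRST(D) = { 'x', ε }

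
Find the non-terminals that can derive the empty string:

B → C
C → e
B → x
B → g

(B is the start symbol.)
None

A non-terminal is nullable if it can derive ε (the empty string): either it has an ε-production, or it has a production whose right-hand side consists entirely of nullable non-terminals.

There are no ε-productions, so no non-terminal can derive ε.
No non-terminals are nullable.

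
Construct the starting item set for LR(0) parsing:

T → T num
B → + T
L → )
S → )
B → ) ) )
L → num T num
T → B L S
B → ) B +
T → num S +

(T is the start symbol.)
First, augment the grammar with T' → T
I₀ = CLOSURE({ [T' → . T] }):
  [T' → . T] has the dot before T: add [T → . T num], [T → . B L S], [T → . num S +]
  [T → . B L S] has the dot before B: add [B → . + T], [B → . ) ) )], [B → . ) B +]
No further items can be added.

I₀ = { [B → . ) ) )], [B → . ) B +], [B → . + T], [T → . B L S], [T → . T num], [T → . num S +], [T' → . T] }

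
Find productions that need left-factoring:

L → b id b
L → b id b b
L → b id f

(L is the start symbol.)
Yes, L has productions with common prefix 'b id'

Left-factoring is needed when two productions for the same non-terminal
share a common prefix on the right-hand side.

Productions for L:
  L → b id b
  L → b id b b
  L → b id f

Found common prefix 'b id' in productions for L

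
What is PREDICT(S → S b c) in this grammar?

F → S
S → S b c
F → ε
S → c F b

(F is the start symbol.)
{ 'c' }

PREDICT(S → S b c) = (FIRST(RHS) \ {ε}) ∪ (FOLLOW(S) if ε ∈ FIRST(RHS), i.e. RHS ⇒* ε)
FIRST(S) = { 'c' }
FIRST(S b c) = { 'c' }
ε ∉ FIRST(S b c), so FOLLOW(S) is not added.
PREDICT(S → S b c) = { 'c' }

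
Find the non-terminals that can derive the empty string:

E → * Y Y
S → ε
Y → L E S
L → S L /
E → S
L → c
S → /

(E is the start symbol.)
ε-productions: S → ε
So S is immediately nullable.
E → S: every symbol on the right is nullable, so E is nullable too.
No further non-terminal can be added: every production for the remaining non-terminals contains a terminal or a non-nullable non-terminal.
Nullable = { 'E', 'S' }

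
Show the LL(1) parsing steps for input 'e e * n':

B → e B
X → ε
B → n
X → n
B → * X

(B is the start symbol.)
LL(1) parsing maintains a stack (initially the start symbol over $) and the input. At each step: if the stack top is a terminal, match it against the current input token; if it is a non-terminal N, replace it with the RHS of M[N, lookahead] (the unique production whose predict set contains the lookahead).

Stack is shown with the top on the left.

Stack  Input      Action
------------------------
B $    e e * n $  output B → e B
e B $  e e * n $  match 'e'
B $    e * n $    output B → e B
e B $  e * n $    match 'e'
B $    * n $      output B → * X
* X $  * n $      match '*'
X $    n $        output X → n
n $    n $        match 'n'
$      $          accept

The string is accepted.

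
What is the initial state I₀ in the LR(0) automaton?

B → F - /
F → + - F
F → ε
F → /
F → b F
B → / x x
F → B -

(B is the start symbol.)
{ [B → . / x x], [B → . F - /], [B' → . B], [F → . + - F], [F → . /], [F → . B -], [F → . b F], [F → .] }

First, augment the grammar with B' → B
I₀ = CLOSURE({ [B' → . B] }):
  [B' → . B] has the dot before B: add [B → . F - /], [B → . / x x]
  [B → . F - /] has the dot before F: add [F → . + - F], [F → .], [F → . /], [F → . b F], [F → . B -]
No further items can be added.

I₀ = { [B → . / x x], [B → . F - /], [B' → . B], [F → . + - F], [F → . /], [F → . B -], [F → . b F], [F → .] }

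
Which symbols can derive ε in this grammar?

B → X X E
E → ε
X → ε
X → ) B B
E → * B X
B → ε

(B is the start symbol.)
{ 'B', 'E', 'X' }

ε-productions: E → ε, X → ε, B → ε
So E, X, B are immediately nullable.
Every non-terminal is now nullable.
Nullable = { 'B', 'E', 'X' }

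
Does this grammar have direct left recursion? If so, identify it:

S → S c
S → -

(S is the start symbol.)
Direct left recursion occurs when N → N α for some non-terminal N (the right-hand side begins with the left-hand side itself).

S → S c: LEFT RECURSIVE (starts with S)
S → -: starts with '-'

The grammar has direct left recursion on: S.

Answer: Yes, S is left-recursive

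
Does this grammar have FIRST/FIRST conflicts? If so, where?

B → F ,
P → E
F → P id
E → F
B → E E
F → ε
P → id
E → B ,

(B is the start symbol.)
A FIRST/FIRST conflict occurs when two productions N → α and N → β for the same non-terminal have FIRST(α) ∩ FIRST(β) ≠ ∅ (with ε ∈ FIRST of a nullable right-hand side, so two nullable alternatives also conflict).

FIRST sets of the non-terminals at (or reachable through a nullable prefix from) the front of some alternative:
  FIRST(F) = { ',', 'id', ε }
  FIRST(E) = { ',', 'id', ε }
  FIRST(P) = { ',', 'id', ε }
  FIRST(B) = { ',', 'id', ε }

Productions for B:
  B → F ,: FIRST = { ',', 'id' }
  B → E E: FIRST = { ',', 'id', ε }
Productions for P:
  P → E: FIRST = { ',', 'id', ε }
  P → id: FIRST = { 'id' }
Productions for F:
  F → P id: FIRST = { ',', 'id' }
  F → ε: FIRST = { ε }
Productions for E:
  E → F: FIRST = { ',', 'id', ε }
  E → B ,: FIRST = { ',', 'id' }

Conflict for B: B → F , and B → E E
  Overlap: { ',', 'id' }
Conflict for P: P → E and P → id
  Overlap: { 'id' }
Conflict for E: E → F and E → B ,
  Overlap: { ',', 'id' }

Answer: Yes. B → F ',' / B → E E on { ',', 'id' }; P → E / P → id on { 'id' }; E → F / E → B ',' on { ',', 'id' }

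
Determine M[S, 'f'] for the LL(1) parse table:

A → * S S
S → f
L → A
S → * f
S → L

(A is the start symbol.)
To find M[S, 'f'], we find productions for S where 'f' is in the predict set (PREDICT(N → α) = (FIRST(α) \ {ε}) ∪ (FOLLOW(N) if α ⇒* ε)).

Relevant sets:
  FIRST(L) = { '*' }

S → f: PREDICT = { 'f' }
  'f' is in predict set, so this production goes in M[S, 'f']
S → * f: PREDICT = { '*' }
S → L: PREDICT = { '*' }

M[S, 'f'] = S → f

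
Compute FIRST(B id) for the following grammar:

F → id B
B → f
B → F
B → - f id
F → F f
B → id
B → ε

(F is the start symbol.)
FIRST sets of the non-terminals involved (from the grammar, by fixed-point iteration):
  FIRST(B) = { '-', 'f', 'id', ε }

To compute FIRST(B id), process the symbols left to right:
Symbol B is a non-terminal. Add FIRST(B) \ {ε} = { '-', 'f', 'id' }
B is nullable (ε ∈ FIRST(B)), continue to the next symbol.
Symbol id is a terminal. Add 'id' and stop.
FIRST(B id) = { '-', 'f', 'id' }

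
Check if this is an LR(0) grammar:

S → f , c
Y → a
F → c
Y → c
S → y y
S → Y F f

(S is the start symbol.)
Yes, the grammar is LR(0)

Augment with S' → S and build the canonical LR(0) collection (I0 = CLOSURE({[S' → . S]}), then GOTO on every symbol after a dot until no new states appear). It has 13 states:
  I0: { [S → . Y F f], [S → . f , c], [S → . y y], [S' → . S], [Y → . a], [Y → . c] }  — shift
  I1: { [S' → S .] }  — accept
  I2: { [F → . c], [S → Y . F f] }  — shift
  I3: { [Y → a .] }  — reduce
  I4: { [Y → c .] }  — reduce
  I5: { [S → f . , c] }  — shift
  I6: { [S → y . y] }  — shift
  I7: { [S → y y .] }  — reduce
  I8: { [S → f , . c] }  — shift
  I9: { [S → f , c .] }  — reduce
  I10: { [S → Y F . f] }  — shift
  I11: { [F → c .] }  — reduce
  I12: { [S → Y F f .] }  — reduce

Every state is either a pure shift/goto state or contains exactly one complete item and nothing to shift — no conflicts. The grammar is LR(0).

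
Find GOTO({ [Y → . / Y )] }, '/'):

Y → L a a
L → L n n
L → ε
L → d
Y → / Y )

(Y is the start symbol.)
GOTO(I, '/') = CLOSURE({ [A → αX.β] : [A → α.Xβ] ∈ I, X = '/' })

Items with dot before '/', with the dot advanced:
  [Y → . / Y )] → [Y → / . Y )]
Closure of the advanced items:
  [Y → / . Y )] has the dot before Y: add [Y → . L a a], [Y → . / Y )]
  [Y → . L a a] has the dot before L: add [L → . L n n], [L → .], [L → . d]

GOTO = { [L → . L n n], [L → . d], [L → .], [Y → . / Y )], [Y → . L a a], [Y → / . Y )] }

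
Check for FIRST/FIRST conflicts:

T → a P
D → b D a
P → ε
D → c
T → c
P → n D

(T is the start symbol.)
No FIRST/FIRST conflicts.

A FIRST/FIRST conflict occurs when two productions N → α and N → β for the same non-terminal have FIRST(α) ∩ FIRST(β) ≠ ∅ (with ε ∈ FIRST of a nullable right-hand side, so two nullable alternatives also conflict).

Productions for T:
  T → a P: FIRST = { 'a' }
  T → c: FIRST = { 'c' }
Productions for D:
  D → b D a: FIRST = { 'b' }
  D → c: FIRST = { 'c' }
Productions for P:
  P → ε: FIRST = { ε }
  P → n D: FIRST = { 'n' }

All alternatives of each non-terminal have pairwise disjoint FIRST sets.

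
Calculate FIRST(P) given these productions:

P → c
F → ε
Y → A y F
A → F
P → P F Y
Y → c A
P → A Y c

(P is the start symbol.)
To compute FIRST(P), examine every production with P on the left-hand side, reading each right-hand side left to right until a non-nullable symbol is reached.

FIRST sets of the other non-terminals involved (by the same procedure, iterated to a fixed point):
  FIRST(A) = { ε }
  FIRST(Y) = { 'c', 'y' }

From P → c:
  - c is a terminal: add 'c' and stop
From P → P F Y:
  - P is the symbol being defined: contributes nothing new
    P is not nullable, so stop
From P → A Y c:
  - A is a non-terminal: add FIRST(A) \ {ε} = { }
    A is nullable, so continue to the next symbol
  - Y is a non-terminal: add FIRST(Y) \ {ε} = { 'c', 'y' }
    Y is not nullable, so stop

Collecting: FIRST(P) = { 'c', 'y' }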